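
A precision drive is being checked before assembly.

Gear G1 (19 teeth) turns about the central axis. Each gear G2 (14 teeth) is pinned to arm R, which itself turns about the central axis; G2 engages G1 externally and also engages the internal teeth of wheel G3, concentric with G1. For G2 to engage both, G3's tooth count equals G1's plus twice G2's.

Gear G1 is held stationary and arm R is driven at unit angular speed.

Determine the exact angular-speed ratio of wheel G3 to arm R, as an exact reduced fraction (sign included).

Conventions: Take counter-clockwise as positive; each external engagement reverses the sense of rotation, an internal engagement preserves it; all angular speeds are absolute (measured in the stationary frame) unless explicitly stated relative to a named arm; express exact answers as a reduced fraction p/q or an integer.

topology: planetary set — G1 19T / G2 14T / G3 47T, arm = carrier (Willis)
ring teeth: 19 + 2·14 = 47
19(ω_sun−ω_arm) = −47(ω_ring−ω_arm),  ω_sun = 0, ω_arm = 1
ω_ring = 1 − (19/47)(0−1) = 66/47
ω_out/ω_in = 66/47

66/47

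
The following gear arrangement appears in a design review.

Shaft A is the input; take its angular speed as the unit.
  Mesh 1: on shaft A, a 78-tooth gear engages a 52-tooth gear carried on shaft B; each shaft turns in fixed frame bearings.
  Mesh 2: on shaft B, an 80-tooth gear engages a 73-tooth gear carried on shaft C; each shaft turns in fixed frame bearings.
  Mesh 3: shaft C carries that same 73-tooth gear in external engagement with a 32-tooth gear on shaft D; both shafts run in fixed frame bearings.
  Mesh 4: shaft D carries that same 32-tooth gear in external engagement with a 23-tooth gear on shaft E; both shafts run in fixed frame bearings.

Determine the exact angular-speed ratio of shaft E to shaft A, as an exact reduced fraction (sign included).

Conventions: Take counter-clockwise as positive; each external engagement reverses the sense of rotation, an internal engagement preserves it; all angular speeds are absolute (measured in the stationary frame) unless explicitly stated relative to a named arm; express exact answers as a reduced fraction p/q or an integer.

class = fixed-axis compound train [4 meshes; 4 ratios multiply, 4 sense flips]
mesh 1 [78T→52T]: running ratio 3/2, sense −
mesh 2 [80T→73T]: running ratio 120/73, sense +
mesh 3 [73T→32T]: running ratio 15/4, sense −
mesh 4 [32T→23T]: running ratio 120/23, sense +
ω_out/ω_in = 120/23

120/23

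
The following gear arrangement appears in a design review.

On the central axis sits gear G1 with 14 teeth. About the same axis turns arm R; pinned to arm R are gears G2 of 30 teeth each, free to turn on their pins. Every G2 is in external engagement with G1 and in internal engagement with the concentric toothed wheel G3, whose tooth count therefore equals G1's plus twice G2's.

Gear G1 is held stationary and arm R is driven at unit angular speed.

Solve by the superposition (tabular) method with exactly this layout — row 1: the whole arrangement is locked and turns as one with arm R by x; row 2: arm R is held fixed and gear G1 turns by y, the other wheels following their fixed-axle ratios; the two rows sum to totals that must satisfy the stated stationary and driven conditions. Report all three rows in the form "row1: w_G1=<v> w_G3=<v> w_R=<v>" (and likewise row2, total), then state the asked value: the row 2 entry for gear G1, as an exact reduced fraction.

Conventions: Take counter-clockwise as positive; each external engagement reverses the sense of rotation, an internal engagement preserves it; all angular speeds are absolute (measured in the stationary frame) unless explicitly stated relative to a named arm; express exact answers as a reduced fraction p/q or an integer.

class = planetary set [G3 = 14+2·30 = 74; Willis about the carrier]
superposition row 1 [locked train]: every member turns x
superposition row 2 [arm held]: sun y, ring −(14/74)·y, arm 0
boundary: total ω_sun = x + y = 0 and total ω_arm = x = 1  ⇒  y = -1, x = 1
row 2 ring = −(14/74)·(-1) = 7/37
totals (row 1 + row 2): sun 1 + (-1) = 0, ring 1 + 7/37 = 44/37, arm 1 + 0 = 1
asked cell (row2, sun) = -1

row1: w_G1=1 w_G3=1 w_R=1
row2: w_G1=-1 w_G3=7/37 w_R=0
total: w_G1=0 w_G3=44/37 w_R=1
asked value: -1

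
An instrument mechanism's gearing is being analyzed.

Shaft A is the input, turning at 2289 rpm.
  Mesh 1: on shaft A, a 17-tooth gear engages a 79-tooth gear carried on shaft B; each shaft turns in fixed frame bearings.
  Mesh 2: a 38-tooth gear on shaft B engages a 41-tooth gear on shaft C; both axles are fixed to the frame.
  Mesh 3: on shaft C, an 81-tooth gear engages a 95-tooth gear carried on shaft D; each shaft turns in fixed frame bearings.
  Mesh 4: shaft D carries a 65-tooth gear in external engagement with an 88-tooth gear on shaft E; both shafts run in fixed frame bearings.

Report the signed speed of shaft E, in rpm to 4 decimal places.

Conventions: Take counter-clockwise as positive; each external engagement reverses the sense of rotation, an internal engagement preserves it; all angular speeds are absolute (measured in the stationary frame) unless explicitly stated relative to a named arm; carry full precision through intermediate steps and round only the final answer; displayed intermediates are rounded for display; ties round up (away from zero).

+287.5143 rpm

recognized (5 fixed axles, 4 meshes): fixed-axis compound train
mesh 1 [17T→79T]: ω = 2289.0000×17/79 = 492.5696 rpm, sense flips to −
mesh 2 [38T→41T]: ω = 492.5696×38/41 = 456.5279 rpm, sense flips to +
mesh 3 [81T→95T]: ω = 456.5279×81/95 = 389.2501 rpm, sense flips to −
mesh 4 [65T→88T]: ω = 389.2501×65/88 = 287.5143 rpm, sense flips to +
signed output speed = +287.5143 rpm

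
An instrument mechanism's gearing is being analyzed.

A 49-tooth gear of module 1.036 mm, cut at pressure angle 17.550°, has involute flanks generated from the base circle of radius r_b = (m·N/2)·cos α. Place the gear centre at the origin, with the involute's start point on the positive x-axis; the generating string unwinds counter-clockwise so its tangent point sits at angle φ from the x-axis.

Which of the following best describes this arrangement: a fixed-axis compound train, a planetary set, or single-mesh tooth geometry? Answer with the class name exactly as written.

single-mesh involute tooth geometry (49T wheel at module 1.036)
classification: single-mesh tooth geometry

single-mesh tooth geometry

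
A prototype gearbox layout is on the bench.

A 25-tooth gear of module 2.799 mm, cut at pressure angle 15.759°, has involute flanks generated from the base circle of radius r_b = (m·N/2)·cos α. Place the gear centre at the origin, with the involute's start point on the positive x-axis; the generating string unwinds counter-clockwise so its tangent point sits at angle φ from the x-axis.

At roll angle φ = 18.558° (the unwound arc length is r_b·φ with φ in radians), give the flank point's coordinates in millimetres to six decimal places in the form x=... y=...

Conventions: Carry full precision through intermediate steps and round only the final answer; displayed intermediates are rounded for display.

single-mesh involute tooth geometry (25T wheel at module 2.799)
pitch radius r_p = m·N/2 = 2.799·25/2 = 34.987500
base radius r_b = r_p·cos α = 34.987500·cos 15.759° = 33.672410
roll angle φ = 18.558° = 0.32389820 rad
x = r_b·(cos φ + φ·sin φ) = 35.392641
y = r_b·(sin φ − φ·cos φ) = 0.377412

x=35.392641 y=0.377412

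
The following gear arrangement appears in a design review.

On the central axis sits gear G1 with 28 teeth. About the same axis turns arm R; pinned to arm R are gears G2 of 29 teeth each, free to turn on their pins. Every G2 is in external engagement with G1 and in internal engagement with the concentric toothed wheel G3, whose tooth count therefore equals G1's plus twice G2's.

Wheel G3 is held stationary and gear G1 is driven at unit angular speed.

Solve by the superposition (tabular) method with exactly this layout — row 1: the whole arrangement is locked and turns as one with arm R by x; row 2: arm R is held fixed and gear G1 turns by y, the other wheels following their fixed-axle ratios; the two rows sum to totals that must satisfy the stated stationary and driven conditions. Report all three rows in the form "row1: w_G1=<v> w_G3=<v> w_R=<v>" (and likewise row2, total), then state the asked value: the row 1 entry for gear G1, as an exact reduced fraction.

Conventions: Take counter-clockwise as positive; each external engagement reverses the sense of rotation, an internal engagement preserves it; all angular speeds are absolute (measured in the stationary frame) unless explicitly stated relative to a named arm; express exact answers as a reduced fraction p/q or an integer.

row1: w_G1=14/57 w_G3=14/57 w_R=14/57
row2: w_G1=43/57 w_G3=-14/57 w_R=0
total: w_G1=1 w_G3=0 w_R=14/57
asked value: 14/57

class = planetary set [G3 = 28+2·29 = 86; Willis about the carrier]
row 1 — lock + rotate with arm: ω_sun = ω_ring = ω_arm = x
row 2 (arm held, sun turns y): ω_ring = −(28/86)·y, ω_arm = 0
boundary: total ω_ring = x − (28/86)·y = 0 and total ω_sun = x + y = 1  ⇒  y = 43/57, x = 14/57
row 2 ring = −(28/86)·43/57 = -14/57
totals (row 1 + row 2): sun 14/57 + 43/57 = 1, ring 14/57 + (-14/57) = 0, arm 14/57 + 0 = 14/57
asked cell (row1, sun) = 14/57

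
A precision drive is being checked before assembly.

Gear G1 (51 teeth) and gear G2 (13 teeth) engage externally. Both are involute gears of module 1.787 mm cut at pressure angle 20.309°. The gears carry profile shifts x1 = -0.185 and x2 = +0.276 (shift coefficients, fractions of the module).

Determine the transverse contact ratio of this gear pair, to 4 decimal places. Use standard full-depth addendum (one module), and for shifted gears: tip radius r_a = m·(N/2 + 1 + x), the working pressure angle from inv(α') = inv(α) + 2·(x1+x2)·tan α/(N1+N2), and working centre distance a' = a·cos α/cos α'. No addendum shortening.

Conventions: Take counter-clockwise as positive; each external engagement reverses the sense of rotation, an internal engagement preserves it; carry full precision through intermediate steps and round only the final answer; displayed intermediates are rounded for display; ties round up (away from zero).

1.5084

single-mesh involute tooth geometry (51T engaging 13T at module 1.787)
base radii: r_b1 = 42.735708, r_b2 = 10.893416
tip radii: r_a1 = 47.024905, r_a2 = 13.895712
inv(α') = inv(20.309°) + 2·(-0.185+0.276)·tan α/(51+13) = 0.01668334  ⇒  α' = 20.73924°
a' = a·cos α / cos α' = 57.1840·cos 20.309°/cos 20.73924° = 57.344978
action lengths: √(r_a1²−r_b1²) = 19.621441, √(r_a2²−r_b2²) = 8.626952
base pitch p_b = π·m·cos α = 5.265027
CR = (19.621441 + 8.626952 − 57.344978·sin 20.73924°)/5.265027 = 1.508379
contact ratio ≈ 1.5084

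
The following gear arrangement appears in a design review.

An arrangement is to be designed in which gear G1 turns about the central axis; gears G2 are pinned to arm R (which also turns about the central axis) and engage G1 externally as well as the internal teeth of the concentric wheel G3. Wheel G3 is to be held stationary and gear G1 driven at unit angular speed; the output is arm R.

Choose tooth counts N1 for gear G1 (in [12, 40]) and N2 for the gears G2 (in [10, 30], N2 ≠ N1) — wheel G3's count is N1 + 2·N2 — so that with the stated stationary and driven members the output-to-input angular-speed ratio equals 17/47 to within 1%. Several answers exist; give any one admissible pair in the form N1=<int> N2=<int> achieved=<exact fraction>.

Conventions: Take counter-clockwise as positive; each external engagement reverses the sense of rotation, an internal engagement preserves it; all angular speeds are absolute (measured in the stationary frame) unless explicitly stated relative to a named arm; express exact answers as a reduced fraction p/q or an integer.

N1=34 N2=13 achieved=17/47

planetary set to be sized for 17/47 (Willis relation)
Willis with ω_ring = 0: ω_arm/ω_sun = N1/(N1+N3); set equal to 17/47  ⇒  N3/N1 = 1/(17/47) − 1 = 30/17
N3 = N1 + 2·N2  ⇒  N2/N1 = (N3/N1 − 1)/2 = (30/17 − 1)/2 = 13/34
smallest multiple with N1 ≥ 12 and N2 ≥ 10: k = 1  ⇒  N1 = 1·34 = 34, N2 = 1·13 = 13 (N1 ≤ 40, N2 ≤ 30, N2 ≠ N1 ✓), N3 = 34 + 2·13 = 60
check: N1/(N1+N3) with N1 = 34, N3 = 60 gives 17/47; |achieved − target| = 0 ≤ 17/4700 ✓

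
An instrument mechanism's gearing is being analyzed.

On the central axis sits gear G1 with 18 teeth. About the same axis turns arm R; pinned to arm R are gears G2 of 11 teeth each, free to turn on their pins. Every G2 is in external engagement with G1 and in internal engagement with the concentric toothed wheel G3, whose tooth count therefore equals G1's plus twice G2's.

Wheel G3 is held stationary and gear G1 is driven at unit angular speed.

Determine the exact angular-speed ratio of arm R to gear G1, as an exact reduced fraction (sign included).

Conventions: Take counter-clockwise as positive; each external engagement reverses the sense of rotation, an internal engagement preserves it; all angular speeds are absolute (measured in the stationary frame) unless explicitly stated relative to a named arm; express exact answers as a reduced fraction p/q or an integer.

class = planetary set [G3 = 18+2·11 = 40; Willis about the carrier]
ring teeth: 18 + 2·11 = 40
18(ω_sun−ω_arm) = −40(ω_ring−ω_arm),  ω_ring = 0, ω_sun = 1
18(1−ω_arm) = −40(0−ω_arm)  ⇒  58·ω_arm = 18  ⇒  ω_arm = 9/29
ω_out/ω_in = 9/29

9/29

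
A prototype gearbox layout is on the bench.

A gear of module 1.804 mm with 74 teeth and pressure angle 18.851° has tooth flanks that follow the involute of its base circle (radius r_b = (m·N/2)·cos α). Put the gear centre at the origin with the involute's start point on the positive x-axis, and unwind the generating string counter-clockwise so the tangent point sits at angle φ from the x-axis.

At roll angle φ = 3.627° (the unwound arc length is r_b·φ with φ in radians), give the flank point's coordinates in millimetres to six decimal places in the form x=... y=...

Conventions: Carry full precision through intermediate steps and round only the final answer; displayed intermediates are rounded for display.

x=63.294212 y=0.005339

topology: single-mesh involute geometry — m = 1.804, N = 74
pitch radius r_p = m·N/2 = 1.804·74/2 = 66.748000
base radius r_b = r_p·cos α = 66.748000·cos 18.851° = 63.167773
roll angle φ = 3.627° = 0.06330309 rad
x = r_b·(cos φ + φ·sin φ) = 63.294212
y = r_b·(sin φ − φ·cos φ) = 0.005339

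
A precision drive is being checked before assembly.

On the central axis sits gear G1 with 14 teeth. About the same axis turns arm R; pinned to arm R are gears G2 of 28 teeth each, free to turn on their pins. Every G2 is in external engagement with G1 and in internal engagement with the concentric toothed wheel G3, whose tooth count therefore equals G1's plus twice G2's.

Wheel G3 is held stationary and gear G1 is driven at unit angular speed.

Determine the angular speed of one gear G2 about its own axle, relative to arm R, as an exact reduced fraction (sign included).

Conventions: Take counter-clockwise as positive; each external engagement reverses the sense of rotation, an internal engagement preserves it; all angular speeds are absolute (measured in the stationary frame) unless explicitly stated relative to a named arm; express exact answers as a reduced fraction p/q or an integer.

-5/12

planetary set (14T centre, 28T on arm, 70T internal) — Willis relation
ring teeth: 14 + 2·28 = 70
14(ω_sun−ω_arm) = −70(ω_ring−ω_arm),  ω_ring = 0, ω_sun = 1
14(1−ω_arm) = −70(0−ω_arm)  ⇒  84·ω_arm = 14  ⇒  ω_arm = 1/6
sun–planet mesh: 14·(1−1/6) = −28·(ω_p−ω_arm)  ⇒  ω_p−ω_arm = -5/12
exact speed ratio = -5/12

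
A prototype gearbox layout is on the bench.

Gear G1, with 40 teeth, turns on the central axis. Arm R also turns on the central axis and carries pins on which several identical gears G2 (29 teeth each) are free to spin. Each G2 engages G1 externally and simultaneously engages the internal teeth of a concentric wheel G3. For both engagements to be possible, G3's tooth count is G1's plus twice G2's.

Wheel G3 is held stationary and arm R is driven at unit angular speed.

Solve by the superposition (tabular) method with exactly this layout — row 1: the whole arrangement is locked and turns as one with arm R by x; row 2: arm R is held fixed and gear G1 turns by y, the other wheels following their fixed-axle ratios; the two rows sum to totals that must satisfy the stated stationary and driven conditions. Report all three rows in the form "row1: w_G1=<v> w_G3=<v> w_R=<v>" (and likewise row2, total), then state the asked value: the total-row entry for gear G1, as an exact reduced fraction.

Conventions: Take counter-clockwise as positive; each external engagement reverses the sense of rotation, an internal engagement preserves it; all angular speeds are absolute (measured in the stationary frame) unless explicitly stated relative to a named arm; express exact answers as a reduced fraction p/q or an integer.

planetary set (40T centre, 29T on arm, 98T internal) — Willis relation
superposition row 1 [locked train]: every member turns x
row 2 (arm held, sun turns y): ω_ring = −(40/98)·y, ω_arm = 0
boundary: total ω_ring = x − (40/98)·y = 0 and total ω_arm = x = 1  ⇒  y = 49/20, x = 1
row 2 ring = −(40/98)·49/20 = -1
totals (row 1 + row 2): sun 1 + 49/20 = 69/20, ring 1 + (-1) = 0, arm 1 + 0 = 1
asked cell (total, sun) = 69/20

row1: w_G1=1 w_G3=1 w_R=1
row2: w_G1=49/20 w_G3=-1 w_R=0
total: w_G1=69/20 w_G3=0 w_R=1
asked value: 69/20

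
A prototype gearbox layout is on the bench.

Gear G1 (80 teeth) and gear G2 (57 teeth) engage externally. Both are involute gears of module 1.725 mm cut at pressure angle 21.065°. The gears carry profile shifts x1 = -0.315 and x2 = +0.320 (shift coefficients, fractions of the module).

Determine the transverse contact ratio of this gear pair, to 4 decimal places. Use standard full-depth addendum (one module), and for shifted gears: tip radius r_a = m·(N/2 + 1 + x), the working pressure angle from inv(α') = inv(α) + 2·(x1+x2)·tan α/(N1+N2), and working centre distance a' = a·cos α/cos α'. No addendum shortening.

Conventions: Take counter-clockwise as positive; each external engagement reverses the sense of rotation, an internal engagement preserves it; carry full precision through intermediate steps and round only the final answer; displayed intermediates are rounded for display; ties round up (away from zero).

1.7186

recognized (one external pair, fixed centres): single-mesh tooth geometry, m = 1.725, N1 = 80, N2 = 57
base radii: r_b1 = 64.388956, r_b2 = 45.877131
tip radii: r_a1 = 70.181625, r_a2 = 51.439500
inv(α') = inv(21.065°) + 2·(-0.315+0.320)·tan α/(80+57) = 0.01754074  ⇒  α' = 21.07585°
a' = a·cos α / cos α' = 118.1625·cos 21.065°/cos 21.07585° = 118.171123
action lengths: √(r_a1²−r_b1²) = 27.919937, √(r_a2²−r_b2²) = 23.266092
base pitch p_b = π·m·cos α = 5.057097
CR = (27.919937 + 23.266092 − 118.171123·sin 21.07585°)/5.057097 = 1.718629
contact ratio ≈ 1.7186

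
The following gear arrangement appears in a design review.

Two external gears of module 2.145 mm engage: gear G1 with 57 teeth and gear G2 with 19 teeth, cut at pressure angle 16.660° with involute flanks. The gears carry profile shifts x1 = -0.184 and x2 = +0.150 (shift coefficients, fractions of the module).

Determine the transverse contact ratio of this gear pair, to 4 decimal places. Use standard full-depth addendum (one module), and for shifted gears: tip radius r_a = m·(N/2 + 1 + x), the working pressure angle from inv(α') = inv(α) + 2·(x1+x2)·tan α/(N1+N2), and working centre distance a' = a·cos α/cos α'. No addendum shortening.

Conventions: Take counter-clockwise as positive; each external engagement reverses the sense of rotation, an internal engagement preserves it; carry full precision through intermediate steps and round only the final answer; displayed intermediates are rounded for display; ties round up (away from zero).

1.8043

recognized (one external pair, fixed centres): single-mesh tooth geometry, m = 2.145, N1 = 57, N2 = 19
base radii: r_b1 = 58.566334, r_b2 = 19.522111
tip radii: r_a1 = 62.882820, r_a2 = 22.844250
inv(α') = inv(16.660°) + 2·(-0.184+0.150)·tan α/(57+19) = 0.00821396  ⇒  α' = 16.48679°
a' = a·cos α / cos α' = 81.5100·cos 16.660°/cos 16.48679° = 81.436700
action lengths: √(r_a1²−r_b1²) = 22.896149, √(r_a2²−r_b2²) = 11.863681
base pitch p_b = π·m·cos α = 6.455844
CR = (22.896149 + 11.863681 − 81.436700·sin 16.48679°)/6.455844 = 1.804343
contact ratio ≈ 1.8043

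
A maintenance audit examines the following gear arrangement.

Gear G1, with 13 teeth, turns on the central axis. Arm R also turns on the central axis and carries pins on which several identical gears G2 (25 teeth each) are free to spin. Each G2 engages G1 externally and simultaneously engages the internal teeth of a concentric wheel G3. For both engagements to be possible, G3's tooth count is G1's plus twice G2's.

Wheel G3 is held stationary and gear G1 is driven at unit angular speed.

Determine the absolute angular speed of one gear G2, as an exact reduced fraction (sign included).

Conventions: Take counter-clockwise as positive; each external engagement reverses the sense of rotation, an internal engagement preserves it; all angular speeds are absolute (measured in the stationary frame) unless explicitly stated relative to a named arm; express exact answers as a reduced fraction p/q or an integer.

-13/50

topology: planetary set — G1 13T / G2 25T / G3 63T, arm = carrier (Willis)
ring teeth: 13 + 2·25 = 63
13(ω_sun−ω_arm) = −63(ω_ring−ω_arm),  ω_ring = 0, ω_sun = 1
13(1−ω_arm) = −63(0−ω_arm)  ⇒  76·ω_arm = 13  ⇒  ω_arm = 13/76
sun–planet mesh: 13·(1−13/76) = −25·(ω_p−ω_arm)  ⇒  ω_p−ω_arm = -819/1900
ω_p = 13/76 − 819/1900 = -13/50
exact speed ratio = -13/50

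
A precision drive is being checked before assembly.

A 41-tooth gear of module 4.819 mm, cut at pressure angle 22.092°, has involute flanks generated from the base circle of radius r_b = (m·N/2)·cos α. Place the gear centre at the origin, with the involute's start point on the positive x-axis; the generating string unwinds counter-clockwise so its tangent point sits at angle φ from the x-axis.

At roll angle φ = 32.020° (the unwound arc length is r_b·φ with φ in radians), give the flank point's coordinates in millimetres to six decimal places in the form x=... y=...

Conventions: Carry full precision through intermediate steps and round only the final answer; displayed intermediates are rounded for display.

topology: single-mesh involute geometry — m = 4.819, N = 41
pitch radius r_p = m·N/2 = 4.819·41/2 = 98.789500
base radius r_b = r_p·cos α = 98.789500·cos 22.092° = 91.536489
roll angle φ = 32.020° = 0.55885443 rad
x = r_b·(cos φ + φ·sin φ) = 104.733873
y = r_b·(sin φ − φ·cos φ) = 5.161123

x=104.733873 y=5.161123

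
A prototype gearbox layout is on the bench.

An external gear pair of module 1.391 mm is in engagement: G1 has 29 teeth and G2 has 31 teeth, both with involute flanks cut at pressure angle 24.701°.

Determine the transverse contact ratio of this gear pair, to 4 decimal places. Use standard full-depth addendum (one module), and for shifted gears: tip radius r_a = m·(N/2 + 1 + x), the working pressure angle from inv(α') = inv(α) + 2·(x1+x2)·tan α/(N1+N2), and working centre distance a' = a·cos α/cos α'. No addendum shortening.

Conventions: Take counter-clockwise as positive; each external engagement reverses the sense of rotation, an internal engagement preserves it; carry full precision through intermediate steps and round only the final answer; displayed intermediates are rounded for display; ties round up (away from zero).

1.4824

single-mesh involute tooth geometry (29T engaging 31T at module 1.391)
base radii: r_b1 = 18.324009, r_b2 = 19.587733
tip radii: r_a1 = 21.560500, r_a2 = 22.951500
no profile shift: α' = α, a' = a
action lengths: √(r_a1²−r_b1²) = 11.361596, √(r_a2²−r_b2²) = 11.962109
base pitch p_b = π·m·cos α = 3.970108
CR = (11.361596 + 11.962109 − 41.730000·sin 24.70100°)/3.970108 = 1.482441
contact ratio ≈ 1.4824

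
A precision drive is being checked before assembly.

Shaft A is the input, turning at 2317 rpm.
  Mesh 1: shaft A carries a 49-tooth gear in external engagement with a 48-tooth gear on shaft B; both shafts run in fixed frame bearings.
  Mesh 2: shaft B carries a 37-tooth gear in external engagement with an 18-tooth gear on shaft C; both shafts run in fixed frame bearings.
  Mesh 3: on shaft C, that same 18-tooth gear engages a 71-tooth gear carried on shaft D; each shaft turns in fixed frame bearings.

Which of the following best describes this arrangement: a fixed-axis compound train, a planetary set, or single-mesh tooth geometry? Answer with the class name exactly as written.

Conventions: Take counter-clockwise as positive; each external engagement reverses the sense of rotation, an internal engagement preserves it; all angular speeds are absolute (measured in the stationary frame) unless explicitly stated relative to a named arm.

fixed-axis compound train

class = fixed-axis compound train [3 meshes; 3 ratios multiply, 3 sense flips]
classification: fixed-axis compound train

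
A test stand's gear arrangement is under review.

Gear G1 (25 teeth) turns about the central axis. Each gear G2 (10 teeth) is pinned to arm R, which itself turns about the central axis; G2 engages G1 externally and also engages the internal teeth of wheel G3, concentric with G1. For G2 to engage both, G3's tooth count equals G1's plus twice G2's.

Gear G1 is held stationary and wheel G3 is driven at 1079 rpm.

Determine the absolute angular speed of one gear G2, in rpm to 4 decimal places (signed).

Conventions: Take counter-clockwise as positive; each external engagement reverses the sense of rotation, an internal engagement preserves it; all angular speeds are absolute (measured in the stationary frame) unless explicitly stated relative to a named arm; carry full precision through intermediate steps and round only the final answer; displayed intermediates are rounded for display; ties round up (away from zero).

planetary set (25T centre, 10T on arm, 45T internal) — Willis relation
normalise by the input: solve with ω_ring = 1, then scale by 1079 rpm
ring teeth: 25 + 2·10 = 45
25(ω_sun−ω_arm) = −45(ω_ring−ω_arm),  ω_sun = 0, ω_ring = 1
25(0−ω_arm) = −45(1−ω_arm)  ⇒  70·ω_arm = 45  ⇒  ω_arm = 9/14
sun–planet mesh: 25·(0−9/14) = −10·(ω_p−ω_arm)  ⇒  ω_p−ω_arm = 45/28
ω_p = 9/14 + 45/28 = 9/4
scale: ω_p = 9/4 × 1079 rpm = +2427.7500 rpm

+2427.7500 rpm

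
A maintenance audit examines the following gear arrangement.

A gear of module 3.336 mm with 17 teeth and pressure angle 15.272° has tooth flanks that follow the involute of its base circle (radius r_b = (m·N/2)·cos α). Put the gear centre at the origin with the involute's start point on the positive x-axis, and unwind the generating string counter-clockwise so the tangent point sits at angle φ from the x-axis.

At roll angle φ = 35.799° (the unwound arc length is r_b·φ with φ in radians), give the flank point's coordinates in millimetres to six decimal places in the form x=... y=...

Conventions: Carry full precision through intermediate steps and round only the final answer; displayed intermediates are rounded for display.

recognized (one wheel, involute flank): single-mesh tooth geometry, m = 3.336, N = 17
pitch radius r_p = m·N/2 = 3.336·17/2 = 28.356000
base radius r_b = r_p·cos α = 28.356000·cos 15.272° = 27.354643
roll angle φ = 35.799° = 0.62481042 rad
x = r_b·(cos φ + φ·sin φ) = 32.184183
y = r_b·(sin φ − φ·cos φ) = 2.138477

x=32.184183 y=2.138477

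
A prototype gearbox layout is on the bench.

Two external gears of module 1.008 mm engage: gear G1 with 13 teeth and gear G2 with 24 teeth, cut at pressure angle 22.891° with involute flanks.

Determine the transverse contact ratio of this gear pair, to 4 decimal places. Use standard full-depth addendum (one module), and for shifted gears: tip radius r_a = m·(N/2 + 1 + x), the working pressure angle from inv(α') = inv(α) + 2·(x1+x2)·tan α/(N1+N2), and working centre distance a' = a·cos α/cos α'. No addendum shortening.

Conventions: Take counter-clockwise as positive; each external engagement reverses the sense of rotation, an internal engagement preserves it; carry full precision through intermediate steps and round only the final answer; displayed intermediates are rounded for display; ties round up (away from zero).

single-mesh involute tooth geometry (13T engaging 24T at module 1.008)
base radii: r_b1 = 6.036007, r_b2 = 11.143398
tip radii: r_a1 = 7.560000, r_a2 = 13.104000
no profile shift: α' = α, a' = a
action lengths: √(r_a1²−r_b1²) = 4.551947, √(r_a2²−r_b2²) = 6.894889
base pitch p_b = π·m·cos α = 2.917335
CR = (4.551947 + 6.894889 − 18.648000·sin 22.89100°)/2.917335 = 1.437323
contact ratio ≈ 1.4373

1.4373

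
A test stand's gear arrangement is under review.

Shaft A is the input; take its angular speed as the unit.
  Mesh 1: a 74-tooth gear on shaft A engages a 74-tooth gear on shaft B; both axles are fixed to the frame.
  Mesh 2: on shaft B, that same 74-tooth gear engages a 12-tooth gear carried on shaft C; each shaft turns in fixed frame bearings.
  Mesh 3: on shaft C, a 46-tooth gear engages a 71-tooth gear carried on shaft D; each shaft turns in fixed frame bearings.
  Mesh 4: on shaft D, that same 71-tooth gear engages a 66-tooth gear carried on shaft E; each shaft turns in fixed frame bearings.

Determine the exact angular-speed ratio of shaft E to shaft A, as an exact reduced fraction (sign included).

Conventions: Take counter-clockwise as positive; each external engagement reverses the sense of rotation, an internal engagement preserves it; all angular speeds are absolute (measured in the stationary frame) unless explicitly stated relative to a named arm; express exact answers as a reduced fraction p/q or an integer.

class = fixed-axis compound train [4 meshes; 4 ratios multiply, 4 sense flips]
mesh 1 [74T→74T]: running ratio 1, sense −
mesh 2 [74T→12T]: running ratio 37/6, sense +
mesh 3 [46T→71T]: running ratio 851/213, sense −
mesh 4 [71T→66T]: running ratio 851/198, sense +
ω_out/ω_in = 851/198

851/198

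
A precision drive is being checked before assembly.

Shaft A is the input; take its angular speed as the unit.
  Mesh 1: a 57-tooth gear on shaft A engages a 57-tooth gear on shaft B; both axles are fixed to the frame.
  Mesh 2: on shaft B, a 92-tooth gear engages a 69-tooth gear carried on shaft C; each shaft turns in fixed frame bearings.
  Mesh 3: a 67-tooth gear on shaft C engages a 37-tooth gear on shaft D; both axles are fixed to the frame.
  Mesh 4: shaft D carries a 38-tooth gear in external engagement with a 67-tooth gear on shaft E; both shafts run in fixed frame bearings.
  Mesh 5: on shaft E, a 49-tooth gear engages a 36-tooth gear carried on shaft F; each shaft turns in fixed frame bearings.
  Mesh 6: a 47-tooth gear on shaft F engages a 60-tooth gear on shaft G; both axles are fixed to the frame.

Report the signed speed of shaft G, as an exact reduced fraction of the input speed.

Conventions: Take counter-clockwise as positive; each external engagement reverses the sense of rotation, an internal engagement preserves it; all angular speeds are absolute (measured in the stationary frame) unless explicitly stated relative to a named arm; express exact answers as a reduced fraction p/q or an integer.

6-mesh fixed-axis compound train (all bearings frame-fixed)
mesh 1 [57T→57T]: |ω|/ω_in = 1×57/57 = 1, sense flips to −
mesh 2 [92T→69T]: |ω|/ω_in = 1×92/69 = 4/3, sense flips to +
mesh 3 [67T→37T]: |ω|/ω_in = (4/3)×67/37 = 268/111, sense flips to −
mesh 4 [38T→67T]: |ω|/ω_in = (268/111)×38/67 = 152/111, sense flips to +
mesh 5 [49T→36T]: |ω|/ω_in = (152/111)×49/36 = 1862/999, sense flips to −
mesh 6 [47T→60T]: |ω|/ω_in = (1862/999)×47/60 = 43757/29970, sense flips to +
signed output speed (× input speed) = 43757/29970

43757/29970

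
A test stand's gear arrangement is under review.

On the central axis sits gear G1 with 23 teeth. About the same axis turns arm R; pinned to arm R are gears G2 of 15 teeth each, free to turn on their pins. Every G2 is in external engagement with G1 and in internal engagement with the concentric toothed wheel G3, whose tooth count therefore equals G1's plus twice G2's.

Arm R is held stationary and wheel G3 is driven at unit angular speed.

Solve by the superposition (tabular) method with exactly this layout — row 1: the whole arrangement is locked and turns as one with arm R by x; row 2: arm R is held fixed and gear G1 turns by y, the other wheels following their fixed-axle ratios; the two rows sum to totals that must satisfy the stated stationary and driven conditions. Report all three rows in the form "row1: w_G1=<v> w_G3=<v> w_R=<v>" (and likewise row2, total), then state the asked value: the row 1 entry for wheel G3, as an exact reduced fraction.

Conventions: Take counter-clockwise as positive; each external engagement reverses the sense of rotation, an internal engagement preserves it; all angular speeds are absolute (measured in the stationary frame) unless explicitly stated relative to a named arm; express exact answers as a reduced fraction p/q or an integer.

planetary set (23T centre, 15T on arm, 53T internal) — Willis relation
row 1 (train locked, turned with arm): all members turn x
superposition row 2 [arm held]: sun y, ring −(23/53)·y, arm 0
boundary: total ω_arm = x = 0 and total ω_ring = x − (23/53)·y = 1  ⇒  y = -53/23, x = 0
row 2 ring = −(23/53)·(-53/23) = 1
totals (row 1 + row 2): sun 0 + (-53/23) = -53/23, ring 0 + 1 = 1, arm 0 + 0 = 0
asked cell (row1, ring) = 0

row1: w_G1=0 w_G3=0 w_R=0
row2: w_G1=-53/23 w_G3=1 w_R=0
total: w_G1=-53/23 w_G3=1 w_R=0
asked value: 0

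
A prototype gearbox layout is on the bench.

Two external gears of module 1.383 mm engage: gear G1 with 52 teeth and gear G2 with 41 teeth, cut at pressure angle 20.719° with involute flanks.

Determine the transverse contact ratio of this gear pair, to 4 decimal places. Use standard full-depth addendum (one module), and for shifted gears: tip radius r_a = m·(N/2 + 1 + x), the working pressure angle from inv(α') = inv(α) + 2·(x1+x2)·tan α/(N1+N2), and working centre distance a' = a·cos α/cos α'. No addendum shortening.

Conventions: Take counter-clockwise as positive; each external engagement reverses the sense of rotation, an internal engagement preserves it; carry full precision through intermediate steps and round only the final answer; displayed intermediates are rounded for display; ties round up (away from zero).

1.7036

recognized (one external pair, fixed centres): single-mesh tooth geometry, m = 1.383, N1 = 52, N2 = 41
base radii: r_b1 = 33.632480, r_b2 = 26.517917
tip radii: r_a1 = 37.341000, r_a2 = 29.734500
no profile shift: α' = α, a' = a
action lengths: √(r_a1²−r_b1²) = 16.223643, √(r_a2²−r_b2²) = 13.451416
base pitch p_b = π·m·cos α = 4.063829
CR = (16.223643 + 13.451416 − 64.309500·sin 20.71900°)/4.063829 = 1.703645
contact ratio ≈ 1.7036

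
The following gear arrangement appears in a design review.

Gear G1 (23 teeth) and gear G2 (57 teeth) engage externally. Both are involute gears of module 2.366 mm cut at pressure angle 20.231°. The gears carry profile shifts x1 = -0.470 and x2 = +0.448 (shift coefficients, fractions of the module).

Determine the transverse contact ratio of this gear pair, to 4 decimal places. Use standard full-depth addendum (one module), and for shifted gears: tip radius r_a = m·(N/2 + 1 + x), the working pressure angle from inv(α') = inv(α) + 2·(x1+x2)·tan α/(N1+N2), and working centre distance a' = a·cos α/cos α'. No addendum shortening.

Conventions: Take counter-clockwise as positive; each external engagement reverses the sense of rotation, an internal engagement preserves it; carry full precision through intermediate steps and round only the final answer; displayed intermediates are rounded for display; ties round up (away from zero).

single-mesh involute tooth geometry (23T engaging 57T at module 2.366)
base radii: r_b1 = 25.530370, r_b2 = 63.270916
tip radii: r_a1 = 28.462980, r_a2 = 70.856968
inv(α') = inv(20.231°) + 2·(-0.470+0.448)·tan α/(23+57) = 0.01524252  ⇒  α' = 20.14510°
a' = a·cos α / cos α' = 94.6400·cos 20.231°/cos 20.14510° = 94.587842
action lengths: √(r_a1²−r_b1²) = 12.583380, √(r_a2²−r_b2²) = 31.898293
base pitch p_b = π·m·cos α = 6.974437
CR = (12.583380 + 31.898293 − 94.587842·sin 20.14510°)/6.974437 = 1.707054
contact ratio ≈ 1.7071

1.7071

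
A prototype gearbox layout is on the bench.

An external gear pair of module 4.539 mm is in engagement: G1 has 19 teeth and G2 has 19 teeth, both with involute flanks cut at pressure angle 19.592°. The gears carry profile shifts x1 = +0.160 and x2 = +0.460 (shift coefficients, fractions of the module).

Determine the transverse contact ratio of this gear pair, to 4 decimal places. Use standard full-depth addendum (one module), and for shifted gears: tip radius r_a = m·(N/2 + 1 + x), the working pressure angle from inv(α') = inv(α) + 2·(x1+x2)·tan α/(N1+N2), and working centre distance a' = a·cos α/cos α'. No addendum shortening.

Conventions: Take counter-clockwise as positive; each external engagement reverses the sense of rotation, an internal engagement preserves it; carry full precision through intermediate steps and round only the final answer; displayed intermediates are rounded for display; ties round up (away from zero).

single-mesh involute tooth geometry (19T engaging 19T at module 4.539)
base radii: r_b1 = 40.624008, r_b2 = 40.624008
tip radii: r_a1 = 48.385740, r_a2 = 49.747440
inv(α') = inv(19.592°) + 2·(+0.160+0.460)·tan α/(19+19) = 0.02559620  ⇒  α' = 23.77996°
a' = a·cos α / cos α' = 86.2410·cos 19.592°/cos 23.77996° = 88.785866
action lengths: √(r_a1²−r_b1²) = 26.284403, √(r_a2²−r_b2²) = 28.714070
base pitch p_b = π·m·cos α = 13.434114
CR = (26.284403 + 28.714070 − 88.785866·sin 23.77996°)/13.434114 = 1.429032
contact ratio ≈ 1.4290

1.4290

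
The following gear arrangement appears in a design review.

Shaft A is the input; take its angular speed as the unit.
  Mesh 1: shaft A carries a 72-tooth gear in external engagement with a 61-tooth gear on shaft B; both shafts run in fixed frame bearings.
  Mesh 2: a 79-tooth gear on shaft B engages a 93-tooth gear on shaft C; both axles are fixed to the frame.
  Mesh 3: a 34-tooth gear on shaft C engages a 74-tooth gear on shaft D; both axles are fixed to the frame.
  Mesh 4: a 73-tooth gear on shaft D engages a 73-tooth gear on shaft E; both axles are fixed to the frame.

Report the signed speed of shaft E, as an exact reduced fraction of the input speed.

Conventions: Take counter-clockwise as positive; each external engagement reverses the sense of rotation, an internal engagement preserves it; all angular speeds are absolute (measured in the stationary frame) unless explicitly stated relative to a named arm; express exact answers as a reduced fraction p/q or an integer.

4-mesh fixed-axis compound train (all bearings frame-fixed)
mesh 1 [72T→61T]: |ω|/ω_in = 1×72/61 = 72/61, sense flips to −
mesh 2 [79T→93T]: |ω|/ω_in = (72/61)×79/93 = 1896/1891, sense flips to +
mesh 3 [34T→74T]: |ω|/ω_in = (1896/1891)×34/74 = 32232/69967, sense flips to −
mesh 4 [73T→73T]: |ω|/ω_in = (32232/69967)×73/73 = 32232/69967, sense flips to +
signed output speed (× input speed) = 32232/69967

32232/69967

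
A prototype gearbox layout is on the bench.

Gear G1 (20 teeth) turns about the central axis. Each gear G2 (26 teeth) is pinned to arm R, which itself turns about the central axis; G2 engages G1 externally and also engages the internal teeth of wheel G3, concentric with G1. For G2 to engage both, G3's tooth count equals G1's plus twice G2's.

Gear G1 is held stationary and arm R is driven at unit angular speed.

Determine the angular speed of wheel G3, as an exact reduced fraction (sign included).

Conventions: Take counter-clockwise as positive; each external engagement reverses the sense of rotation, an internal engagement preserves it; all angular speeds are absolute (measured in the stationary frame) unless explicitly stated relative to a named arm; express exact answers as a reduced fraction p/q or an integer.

recognized (axles ride arm R): planetary set, 20/26/72 teeth
ring teeth: 20 + 2·26 = 72
20(ω_sun−ω_arm) = −72(ω_ring−ω_arm),  ω_sun = 0, ω_arm = 1
ω_ring = 1 − (20/72)(0−1) = 23/18
exact speed ratio = 23/18

23/18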